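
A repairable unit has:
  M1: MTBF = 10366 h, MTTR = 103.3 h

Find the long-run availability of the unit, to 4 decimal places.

0.9901

A(M1) = MTBF/(MTBF+MTTR) = 10366/(10366+103.3) = 0.9901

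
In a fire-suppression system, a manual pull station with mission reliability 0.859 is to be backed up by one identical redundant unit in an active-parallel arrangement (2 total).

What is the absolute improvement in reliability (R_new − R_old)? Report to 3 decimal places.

0.121

R_before = 0.859
R_after = 1 − (1 − 0.859)^2 = 0.980
ΔR = 0.980 − 0.859 = 0.121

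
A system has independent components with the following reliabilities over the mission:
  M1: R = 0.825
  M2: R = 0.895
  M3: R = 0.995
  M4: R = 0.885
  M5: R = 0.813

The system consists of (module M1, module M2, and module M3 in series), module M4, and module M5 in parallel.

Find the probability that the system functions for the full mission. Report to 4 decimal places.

Series (M1, M2, and M3): 0.825000 × 0.895000 × 0.995000 = 0.734683
Parallel ([0.734683], M4, and M5): 1 − (1 − 0.734683)(1 − 0.885000)(1 − 0.813000) = 0.9943

0.9943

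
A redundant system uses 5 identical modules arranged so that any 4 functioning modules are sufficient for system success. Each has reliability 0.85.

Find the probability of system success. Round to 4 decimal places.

R = Σ_{i=4}^{5} C(5,i) p^i (1−p)^{5−i} with p = 0.85
C(5,4)·0.85^4·0.15^1 = 0.391505
C(5,5)·0.85^5·0.15^0 = 0.443705
Sum = 0.8352

0.8352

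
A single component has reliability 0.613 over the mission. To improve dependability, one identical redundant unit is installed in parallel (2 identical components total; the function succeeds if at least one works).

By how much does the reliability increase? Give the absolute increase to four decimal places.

0.2372

R_before = 0.613
R_after = 1 − (1 − 0.613)^2 = 0.8502
ΔR = 0.8502 − 0.613 = 0.2372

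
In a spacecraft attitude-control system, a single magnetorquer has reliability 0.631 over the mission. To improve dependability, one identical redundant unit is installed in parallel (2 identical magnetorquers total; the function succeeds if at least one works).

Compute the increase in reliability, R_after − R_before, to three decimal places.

R_before = 0.631
R_after = 1 − (1 − 0.631)^2 = 0.864
ΔR = 0.864 − 0.631 = 0.233

0.233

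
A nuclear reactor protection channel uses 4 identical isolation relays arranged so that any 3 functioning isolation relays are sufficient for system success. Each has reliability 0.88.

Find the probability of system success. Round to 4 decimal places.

0.9268

R = Σ_{i=3}^{4} C(4,i) p^i (1−p)^{4−i} with p = 0.88
C(4,3)·0.88^3·0.12^1 = 0.327107
C(4,4)·0.88^4·0.12^0 = 0.599695
Sum = 0.9268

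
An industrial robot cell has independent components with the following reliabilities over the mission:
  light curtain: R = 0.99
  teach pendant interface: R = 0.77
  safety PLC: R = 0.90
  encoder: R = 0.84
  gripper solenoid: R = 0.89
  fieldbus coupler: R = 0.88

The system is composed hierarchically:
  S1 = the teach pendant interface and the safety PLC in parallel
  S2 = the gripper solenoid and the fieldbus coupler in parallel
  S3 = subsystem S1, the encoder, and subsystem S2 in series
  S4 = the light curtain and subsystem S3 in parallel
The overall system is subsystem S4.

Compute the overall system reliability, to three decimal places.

0.998

Parallel (teach pendant interface and safety PLC): 1 − (1 − 0.77000)(1 − 0.90000) = 0.97700
Parallel (gripper solenoid and fieldbus coupler): 1 − (1 − 0.89000)(1 − 0.88000) = 0.98680
Series ([0.97700], encoder, and [0.98680]): 0.97700 × 0.84000 × 0.98680 = 0.80985
Parallel (light curtain and [0.80985]): 1 − (1 − 0.99000)(1 − 0.80985) = 0.998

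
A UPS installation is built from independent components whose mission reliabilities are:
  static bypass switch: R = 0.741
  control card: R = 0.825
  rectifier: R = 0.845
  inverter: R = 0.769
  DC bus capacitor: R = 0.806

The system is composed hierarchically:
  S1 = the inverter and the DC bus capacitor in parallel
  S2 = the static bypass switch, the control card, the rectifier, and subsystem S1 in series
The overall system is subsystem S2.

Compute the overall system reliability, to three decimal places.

Parallel (inverter and DC bus capacitor): 1 − (1 − 0.76900)(1 − 0.80600) = 0.95519
Series (static bypass switch, control card, rectifier, and [0.95519]): 0.74100 × 0.82500 × 0.84500 × 0.95519 = 0.493

0.493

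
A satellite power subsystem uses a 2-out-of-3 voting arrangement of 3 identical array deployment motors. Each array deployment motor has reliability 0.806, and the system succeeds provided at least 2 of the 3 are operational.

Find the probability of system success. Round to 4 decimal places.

0.9017

R = Σ_{i=2}^{3} C(3,i) p^i (1−p)^{3−i} with p = 0.806
C(3,2)·0.806^2·0.194^1 = 0.378088
C(3,3)·0.806^3·0.194^0 = 0.523607
Sum = 0.9017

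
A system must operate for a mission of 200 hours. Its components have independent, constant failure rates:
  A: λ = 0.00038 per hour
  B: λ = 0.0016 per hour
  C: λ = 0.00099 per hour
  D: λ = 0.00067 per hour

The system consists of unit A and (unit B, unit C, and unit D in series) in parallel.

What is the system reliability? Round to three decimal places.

R(A) = exp(−0.00038 × 200) = 0.92682
R(B) = exp(−0.0016 × 200) = 0.72615
R(C) = exp(−0.00099 × 200) = 0.82037
R(D) = exp(−0.00067 × 200) = 0.87459
Series (B, C, and D): 0.72615 × 0.82037 × 0.87459 = 0.52100
Parallel (A and [0.52100]): 1 − (1 − 0.92682)(1 − 0.52100) = 0.965

0.965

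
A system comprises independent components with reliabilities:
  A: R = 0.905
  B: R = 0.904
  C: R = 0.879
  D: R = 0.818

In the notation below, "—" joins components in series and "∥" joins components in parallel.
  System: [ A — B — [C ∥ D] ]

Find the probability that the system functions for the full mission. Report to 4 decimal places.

0.8001

Parallel (C and D): 1 − (1 − 0.879000)(1 − 0.818000) = 0.977978
Series (A, B, and [0.977978]): 0.905000 × 0.904000 × 0.977978 = 0.8001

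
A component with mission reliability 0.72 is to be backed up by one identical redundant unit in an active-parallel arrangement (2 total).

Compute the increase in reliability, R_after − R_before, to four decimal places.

R_before = 0.72
R_after = 1 − (1 − 0.72)^2 = 0.9216
ΔR = 0.9216 − 0.72 = 0.2016

0.2016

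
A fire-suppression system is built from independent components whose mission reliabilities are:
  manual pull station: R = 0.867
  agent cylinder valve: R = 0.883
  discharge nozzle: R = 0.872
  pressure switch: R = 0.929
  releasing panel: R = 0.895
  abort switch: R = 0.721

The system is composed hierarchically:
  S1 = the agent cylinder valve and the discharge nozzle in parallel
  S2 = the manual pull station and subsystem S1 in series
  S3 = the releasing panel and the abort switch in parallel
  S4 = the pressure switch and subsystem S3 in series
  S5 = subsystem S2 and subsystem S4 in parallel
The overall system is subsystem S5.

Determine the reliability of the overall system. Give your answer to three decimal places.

0.986

Parallel (agent cylinder valve and discharge nozzle): 1 − (1 − 0.88300)(1 − 0.87200) = 0.98502
Series (manual pull station and [0.98502]): 0.86700 × 0.98502 = 0.85401
Parallel (releasing panel and abort switch): 1 − (1 − 0.89500)(1 − 0.72100) = 0.97071
Series (pressure switch and [0.97071]): 0.92900 × 0.97071 = 0.90179
Parallel ([0.85401] and [0.90179]): 1 − (1 − 0.85401)(1 − 0.90179) = 0.986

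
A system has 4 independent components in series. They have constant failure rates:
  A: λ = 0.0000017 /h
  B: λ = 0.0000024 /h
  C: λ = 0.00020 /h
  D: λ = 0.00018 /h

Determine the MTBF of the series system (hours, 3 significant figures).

2600

Series of exponential components: λ_sys = Σ λ_i
λ_sys = 0.0000017 + 0.0000024 + 0.00020 + 0.00018 = 3.8410e-04 /h
MTBF = 1 / λ_sys = 2600 h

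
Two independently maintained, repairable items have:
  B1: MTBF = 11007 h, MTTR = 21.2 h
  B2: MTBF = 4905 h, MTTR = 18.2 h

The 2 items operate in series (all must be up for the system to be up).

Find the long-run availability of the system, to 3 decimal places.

0.994

A(B1) = MTBF/(MTBF+MTTR) = 11007/(11007+21.2) = 0.998078
A(B2) = MTBF/(MTBF+MTTR) = 4905/(4905+18.2) = 0.996303
Series availability: 0.998078 × 0.996303 = 0.994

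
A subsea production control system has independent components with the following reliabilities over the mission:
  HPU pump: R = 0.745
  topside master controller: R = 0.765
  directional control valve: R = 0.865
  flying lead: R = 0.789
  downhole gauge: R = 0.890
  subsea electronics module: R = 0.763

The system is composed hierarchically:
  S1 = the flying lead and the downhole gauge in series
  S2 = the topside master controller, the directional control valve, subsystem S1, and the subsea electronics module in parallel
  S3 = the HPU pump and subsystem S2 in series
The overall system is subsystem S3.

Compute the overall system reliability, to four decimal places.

Series (flying lead and downhole gauge): 0.789000 × 0.890000 = 0.702210
Parallel (topside master controller, directional control valve, [0.702210], and subsea electronics module): 1 − (1 − 0.765000)(1 − 0.865000)(1 − 0.702210)(1 − 0.763000) = 0.997761
Series (HPU pump and [0.997761]): 0.745000 × 0.997761 = 0.7433

0.7433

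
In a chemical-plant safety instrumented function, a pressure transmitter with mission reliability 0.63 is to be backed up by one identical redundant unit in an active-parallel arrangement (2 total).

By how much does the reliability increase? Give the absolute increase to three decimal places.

R_before = 0.63
R_after = 1 − (1 − 0.63)^2 = 0.863
ΔR = 0.863 − 0.63 = 0.233

0.233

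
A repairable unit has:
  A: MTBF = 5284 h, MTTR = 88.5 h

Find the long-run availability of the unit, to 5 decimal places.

A(A) = MTBF/(MTBF+MTTR) = 5284/(5284+88.5) = 0.98353

0.98353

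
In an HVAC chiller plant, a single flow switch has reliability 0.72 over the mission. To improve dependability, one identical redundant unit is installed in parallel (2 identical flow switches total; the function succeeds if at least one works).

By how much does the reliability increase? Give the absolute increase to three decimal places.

0.202

R_before = 0.72
R_after = 1 − (1 − 0.72)^2 = 0.922
ΔR = 0.922 − 0.72 = 0.202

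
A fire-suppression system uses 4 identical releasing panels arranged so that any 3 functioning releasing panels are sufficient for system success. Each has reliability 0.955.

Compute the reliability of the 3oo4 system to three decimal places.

R = Σ_{i=3}^{4} C(4,i) p^i (1−p)^{4−i} with p = 0.955
C(4,3)·0.955^3·0.045^1 = 0.15678
C(4,4)·0.955^4·0.045^0 = 0.83179
Sum = 0.989

0.989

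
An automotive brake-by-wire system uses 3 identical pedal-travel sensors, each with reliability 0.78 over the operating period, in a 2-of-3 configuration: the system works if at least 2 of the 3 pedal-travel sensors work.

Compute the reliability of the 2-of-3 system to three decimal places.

0.876

R = Σ_{i=2}^{3} C(3,i) p^i (1−p)^{3−i} with p = 0.78
C(3,2)·0.78^2·0.22^1 = 0.40154
C(3,3)·0.78^3·0.22^0 = 0.47455
Sum = 0.876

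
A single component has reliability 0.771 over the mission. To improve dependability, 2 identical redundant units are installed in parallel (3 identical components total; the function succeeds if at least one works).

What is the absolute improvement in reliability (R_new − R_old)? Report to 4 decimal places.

R_before = 0.771
R_after = 1 − (1 − 0.771)^3 = 0.9880
ΔR = 0.9880 − 0.771 = 0.2170

0.2170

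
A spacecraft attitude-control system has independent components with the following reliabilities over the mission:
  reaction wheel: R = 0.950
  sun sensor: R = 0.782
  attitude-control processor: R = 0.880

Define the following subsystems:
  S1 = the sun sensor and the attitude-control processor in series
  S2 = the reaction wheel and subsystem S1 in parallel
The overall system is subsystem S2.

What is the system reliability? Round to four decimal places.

0.9844

Series (sun sensor and attitude-control processor): 0.782000 × 0.880000 = 0.688160
Parallel (reaction wheel and [0.688160]): 1 − (1 − 0.950000)(1 − 0.688160) = 0.9844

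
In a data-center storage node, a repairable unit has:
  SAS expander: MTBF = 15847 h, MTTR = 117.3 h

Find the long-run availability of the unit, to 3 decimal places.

0.993

A(SAS expander) = MTBF/(MTBF+MTTR) = 15847/(15847+117.3) = 0.993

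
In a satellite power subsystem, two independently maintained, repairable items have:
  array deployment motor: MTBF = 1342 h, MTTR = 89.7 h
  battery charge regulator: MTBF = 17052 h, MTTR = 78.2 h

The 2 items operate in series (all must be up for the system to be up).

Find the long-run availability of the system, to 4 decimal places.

A(array deployment motor) = MTBF/(MTBF+MTTR) = 1342/(1342+89.7) = 0.937347
A(battery charge regulator) = MTBF/(MTBF+MTTR) = 17052/(17052+78.2) = 0.995435
Series availability: 0.937347 × 0.995435 = 0.9331

0.9331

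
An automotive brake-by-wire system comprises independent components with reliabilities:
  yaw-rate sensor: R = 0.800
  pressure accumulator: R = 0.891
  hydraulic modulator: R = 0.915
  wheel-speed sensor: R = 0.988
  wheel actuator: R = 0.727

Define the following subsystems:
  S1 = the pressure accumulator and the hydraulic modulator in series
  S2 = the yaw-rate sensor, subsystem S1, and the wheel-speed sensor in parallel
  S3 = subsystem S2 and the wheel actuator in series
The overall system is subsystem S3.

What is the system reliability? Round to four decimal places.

0.7267

Series (pressure accumulator and hydraulic modulator): 0.891000 × 0.915000 = 0.815265
Parallel (yaw-rate sensor, [0.815265], and wheel-speed sensor): 1 − (1 − 0.800000)(1 − 0.815265)(1 − 0.988000) = 0.999557
Series ([0.999557] and wheel actuator): 0.999557 × 0.727000 = 0.7267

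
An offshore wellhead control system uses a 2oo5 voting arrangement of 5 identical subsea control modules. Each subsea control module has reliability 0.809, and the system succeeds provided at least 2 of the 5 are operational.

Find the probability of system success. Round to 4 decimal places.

0.9944

R = Σ_{i=2}^{5} C(5,i) p^i (1−p)^{5−i} with p = 0.809
C(5,2)·0.809^2·0.191^3 = 0.045603
C(5,3)·0.809^3·0.191^2 = 0.193158
C(5,4)·0.809^4·0.191^1 = 0.409070
C(5,5)·0.809^5·0.191^0 = 0.346531
Sum = 0.9944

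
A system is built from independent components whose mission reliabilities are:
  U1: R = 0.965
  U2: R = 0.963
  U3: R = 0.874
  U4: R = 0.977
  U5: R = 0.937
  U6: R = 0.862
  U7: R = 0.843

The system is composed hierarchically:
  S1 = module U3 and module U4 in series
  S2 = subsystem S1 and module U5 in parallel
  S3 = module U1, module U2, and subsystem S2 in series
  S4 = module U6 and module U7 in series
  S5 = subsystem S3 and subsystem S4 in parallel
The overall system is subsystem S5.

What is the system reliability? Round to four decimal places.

Series (U3 and U4): 0.874000 × 0.977000 = 0.853898
Parallel ([0.853898] and U5): 1 − (1 − 0.853898)(1 − 0.937000) = 0.990796
Series (U1, U2, and [0.990796]): 0.965000 × 0.963000 × 0.990796 = 0.920742
Series (U6 and U7): 0.862000 × 0.843000 = 0.726666
Parallel ([0.920742] and [0.726666]): 1 − (1 − 0.920742)(1 − 0.726666) = 0.9783

0.9783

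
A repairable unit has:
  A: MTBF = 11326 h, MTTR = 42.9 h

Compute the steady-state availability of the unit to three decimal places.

0.996

A(A) = MTBF/(MTBF+MTTR) = 11326/(11326+42.9) = 0.996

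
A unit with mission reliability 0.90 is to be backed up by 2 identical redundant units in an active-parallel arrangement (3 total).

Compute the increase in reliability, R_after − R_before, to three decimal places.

0.099

R_before = 0.90
R_after = 1 − (1 − 0.90)^3 = 0.999
ΔR = 0.999 − 0.90 = 0.099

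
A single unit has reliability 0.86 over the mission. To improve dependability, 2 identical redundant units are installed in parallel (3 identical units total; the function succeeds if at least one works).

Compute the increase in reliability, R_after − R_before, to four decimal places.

R_before = 0.86
R_after = 1 − (1 − 0.86)^3 = 0.9973
ΔR = 0.9973 − 0.86 = 0.1373

0.1373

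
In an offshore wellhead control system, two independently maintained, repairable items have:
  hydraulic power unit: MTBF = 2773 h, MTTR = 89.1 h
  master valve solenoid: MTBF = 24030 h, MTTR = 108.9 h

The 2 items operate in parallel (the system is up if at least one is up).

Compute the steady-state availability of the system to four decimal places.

A(hydraulic power unit) = MTBF/(MTBF+MTTR) = 2773/(2773+89.1) = 0.968869
A(master valve solenoid) = MTBF/(MTBF+MTTR) = 24030/(24030+108.9) = 0.995489
Parallel availability: 1 − (1 − 0.968869)(1 − 0.995489) = 0.9999

0.9999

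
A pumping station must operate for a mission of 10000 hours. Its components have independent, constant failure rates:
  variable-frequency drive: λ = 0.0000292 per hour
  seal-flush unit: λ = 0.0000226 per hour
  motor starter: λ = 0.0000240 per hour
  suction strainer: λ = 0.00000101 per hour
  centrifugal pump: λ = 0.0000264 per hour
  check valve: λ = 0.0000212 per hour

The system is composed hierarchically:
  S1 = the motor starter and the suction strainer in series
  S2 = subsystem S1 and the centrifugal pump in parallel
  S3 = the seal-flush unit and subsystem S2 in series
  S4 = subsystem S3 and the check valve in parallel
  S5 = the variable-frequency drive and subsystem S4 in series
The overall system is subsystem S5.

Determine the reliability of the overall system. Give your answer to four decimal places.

0.7121

R(variable-frequency drive) = exp(−0.0000292 × 10000) = 0.746769
R(seal-flush unit) = exp(−0.0000226 × 10000) = 0.797718
R(motor starter) = exp(−0.0000240 × 10000) = 0.786628
R(suction strainer) = exp(−0.00000101 × 10000) = 0.989951
R(centrifugal pump) = exp(−0.0000264 × 10000) = 0.767974
R(check valve) = exp(−0.0000212 × 10000) = 0.808965
Series (motor starter and suction strainer): 0.786628 × 0.989951 = 0.778723
Parallel ([0.778723] and centrifugal pump): 1 − (1 − 0.778723)(1 − 0.767974) = 0.948658
Series (seal-flush unit and [0.948658]): 0.797718 × 0.948658 = 0.756762
Parallel ([0.756762] and check valve): 1 − (1 − 0.756762)(1 − 0.808965) = 0.953533
Series (variable-frequency drive and [0.953533]): 0.746769 × 0.953533 = 0.7121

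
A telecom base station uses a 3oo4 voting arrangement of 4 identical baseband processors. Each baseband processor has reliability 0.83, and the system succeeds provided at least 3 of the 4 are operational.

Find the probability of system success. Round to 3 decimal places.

0.863

R = Σ_{i=3}^{4} C(4,i) p^i (1−p)^{4−i} with p = 0.83
C(4,3)·0.83^3·0.17^1 = 0.38882
C(4,4)·0.83^4·0.17^0 = 0.47458
Sum = 0.863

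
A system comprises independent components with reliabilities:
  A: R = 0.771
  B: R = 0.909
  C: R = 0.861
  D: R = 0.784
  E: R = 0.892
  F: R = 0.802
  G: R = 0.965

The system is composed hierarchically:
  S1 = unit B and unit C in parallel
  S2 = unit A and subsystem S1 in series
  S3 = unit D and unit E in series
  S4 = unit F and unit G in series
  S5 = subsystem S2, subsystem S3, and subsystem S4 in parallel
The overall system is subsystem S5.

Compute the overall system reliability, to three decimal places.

0.984

Parallel (B and C): 1 − (1 − 0.90900)(1 − 0.86100) = 0.98735
Series (A and [0.98735]): 0.77100 × 0.98735 = 0.76125
Series (D and E): 0.78400 × 0.89200 = 0.69933
Series (F and G): 0.80200 × 0.96500 = 0.77393
Parallel ([0.76125], [0.69933], and [0.77393]): 1 − (1 − 0.76125)(1 − 0.69933)(1 − 0.77393) = 0.984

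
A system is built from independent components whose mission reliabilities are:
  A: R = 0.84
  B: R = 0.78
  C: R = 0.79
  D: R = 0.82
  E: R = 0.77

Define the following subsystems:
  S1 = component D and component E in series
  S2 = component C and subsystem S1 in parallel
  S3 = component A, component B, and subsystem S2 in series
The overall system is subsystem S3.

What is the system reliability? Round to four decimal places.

Series (D and E): 0.820000 × 0.770000 = 0.631400
Parallel (C and [0.631400]): 1 − (1 − 0.790000)(1 − 0.631400) = 0.922594
Series (A, B, and [0.922594]): 0.840000 × 0.780000 × 0.922594 = 0.6045

0.6045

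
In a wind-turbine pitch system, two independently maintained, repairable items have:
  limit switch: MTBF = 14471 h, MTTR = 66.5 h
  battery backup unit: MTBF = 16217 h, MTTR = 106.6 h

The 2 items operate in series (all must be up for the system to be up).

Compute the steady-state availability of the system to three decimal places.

0.989

A(limit switch) = MTBF/(MTBF+MTTR) = 14471/(14471+66.5) = 0.995426
A(battery backup unit) = MTBF/(MTBF+MTTR) = 16217/(16217+106.6) = 0.993470
Series availability: 0.995426 × 0.993470 = 0.989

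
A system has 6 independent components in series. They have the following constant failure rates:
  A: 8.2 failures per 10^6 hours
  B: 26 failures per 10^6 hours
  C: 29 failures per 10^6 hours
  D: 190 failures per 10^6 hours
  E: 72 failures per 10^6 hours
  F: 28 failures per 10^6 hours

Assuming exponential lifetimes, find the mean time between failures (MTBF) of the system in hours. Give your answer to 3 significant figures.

Series of exponential components: λ_sys = Σ λ_i
λ_sys = 0.0000082 + 0.000026 + 0.000029 + 0.00019 + 0.000072 + 0.000028 = 3.5320e-04 /h
MTBF = 1 / λ_sys = 2830 h

2830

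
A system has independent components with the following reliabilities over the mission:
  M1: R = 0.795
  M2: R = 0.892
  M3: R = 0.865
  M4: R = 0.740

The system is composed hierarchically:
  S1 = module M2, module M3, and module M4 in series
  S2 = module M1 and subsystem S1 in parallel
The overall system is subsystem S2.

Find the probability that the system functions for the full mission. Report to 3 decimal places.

0.912

Series (M2, M3, and M4): 0.89200 × 0.86500 × 0.74000 = 0.57097
Parallel (M1 and [0.57097]): 1 − (1 − 0.79500)(1 − 0.57097) = 0.912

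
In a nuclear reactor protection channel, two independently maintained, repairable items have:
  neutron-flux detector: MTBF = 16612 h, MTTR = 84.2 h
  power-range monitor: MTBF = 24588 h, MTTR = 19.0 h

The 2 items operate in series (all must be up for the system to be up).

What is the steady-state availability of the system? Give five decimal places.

0.99419

A(neutron-flux detector) = MTBF/(MTBF+MTTR) = 16612/(16612+84.2) = 0.994957
A(power-range monitor) = MTBF/(MTBF+MTTR) = 24588/(24588+19.0) = 0.999228
Series availability: 0.994957 × 0.999228 = 0.99419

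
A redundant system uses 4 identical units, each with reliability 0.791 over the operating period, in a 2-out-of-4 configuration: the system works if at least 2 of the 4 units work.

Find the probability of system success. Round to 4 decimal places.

R = Σ_{i=2}^{4} C(4,i) p^i (1−p)^{4−i} with p = 0.791
C(4,2)·0.791^2·0.209^2 = 0.163982
C(4,3)·0.791^3·0.209^1 = 0.413748
C(4,4)·0.791^4·0.209^0 = 0.391477
Sum = 0.9692

0.9692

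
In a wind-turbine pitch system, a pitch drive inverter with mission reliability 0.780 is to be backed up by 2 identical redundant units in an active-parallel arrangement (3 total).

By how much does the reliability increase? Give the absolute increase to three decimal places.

0.209

R_before = 0.780
R_after = 1 − (1 − 0.780)^3 = 0.989
ΔR = 0.989 − 0.780 = 0.209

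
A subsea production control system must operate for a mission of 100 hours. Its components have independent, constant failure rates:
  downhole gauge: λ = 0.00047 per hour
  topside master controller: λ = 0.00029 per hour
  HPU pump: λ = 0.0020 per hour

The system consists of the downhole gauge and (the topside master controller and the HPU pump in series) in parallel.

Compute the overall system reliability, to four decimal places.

R(downhole gauge) = exp(−0.00047 × 100) = 0.954087
R(topside master controller) = exp(−0.00029 × 100) = 0.971416
R(HPU pump) = exp(−0.0020 × 100) = 0.818731
Series (topside master controller and HPU pump): 0.971416 × 0.818731 = 0.795328
Parallel (downhole gauge and [0.795328]): 1 − (1 − 0.954087)(1 − 0.795328) = 0.9906

0.9906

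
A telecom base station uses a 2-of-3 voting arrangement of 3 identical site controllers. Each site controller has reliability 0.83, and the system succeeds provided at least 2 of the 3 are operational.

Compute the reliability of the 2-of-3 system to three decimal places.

0.923

R = Σ_{i=2}^{3} C(3,i) p^i (1−p)^{3−i} with p = 0.83
C(3,2)·0.83^2·0.17^1 = 0.35134
C(3,3)·0.83^3·0.17^0 = 0.57179
Sum = 0.923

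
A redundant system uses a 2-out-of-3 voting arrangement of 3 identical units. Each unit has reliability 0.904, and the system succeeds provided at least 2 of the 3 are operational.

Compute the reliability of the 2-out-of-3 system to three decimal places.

R = Σ_{i=2}^{3} C(3,i) p^i (1−p)^{3−i} with p = 0.904
C(3,2)·0.904^2·0.096^1 = 0.23536
C(3,3)·0.904^3·0.096^0 = 0.73876
Sum = 0.974

0.974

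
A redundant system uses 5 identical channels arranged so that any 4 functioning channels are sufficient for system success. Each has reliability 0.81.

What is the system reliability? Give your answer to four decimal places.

R = Σ_{i=4}^{5} C(5,i) p^i (1−p)^{5−i} with p = 0.81
C(5,4)·0.81^4·0.19^1 = 0.408944
C(5,5)·0.81^5·0.19^0 = 0.348678
Sum = 0.7576

0.7576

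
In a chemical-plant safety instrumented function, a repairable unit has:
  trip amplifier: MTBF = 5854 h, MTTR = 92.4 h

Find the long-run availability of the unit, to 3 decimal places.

A(trip amplifier) = MTBF/(MTBF+MTTR) = 5854/(5854+92.4) = 0.984

0.984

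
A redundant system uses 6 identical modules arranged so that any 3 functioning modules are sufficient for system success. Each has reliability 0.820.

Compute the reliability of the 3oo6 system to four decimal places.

0.9884

R = Σ_{i=3}^{6} C(6,i) p^i (1−p)^{6−i} with p = 0.820
C(6,3)·0.820^3·0.180^3 = 0.064312
C(6,4)·0.820^4·0.180^2 = 0.219731
C(6,5)·0.820^5·0.180^1 = 0.400399
C(6,6)·0.820^6·0.180^0 = 0.304007
Sum = 0.9884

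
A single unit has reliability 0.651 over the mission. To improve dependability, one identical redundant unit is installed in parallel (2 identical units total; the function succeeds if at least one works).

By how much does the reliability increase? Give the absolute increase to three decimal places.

R_before = 0.651
R_after = 1 − (1 − 0.651)^2 = 0.878
ΔR = 0.878 − 0.651 = 0.227

0.227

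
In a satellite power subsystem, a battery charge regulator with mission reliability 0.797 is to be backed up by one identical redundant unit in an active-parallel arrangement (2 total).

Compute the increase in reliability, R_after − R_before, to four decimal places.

0.1618

R_before = 0.797
R_after = 1 − (1 − 0.797)^2 = 0.9588
ΔR = 0.9588 − 0.797 = 0.1618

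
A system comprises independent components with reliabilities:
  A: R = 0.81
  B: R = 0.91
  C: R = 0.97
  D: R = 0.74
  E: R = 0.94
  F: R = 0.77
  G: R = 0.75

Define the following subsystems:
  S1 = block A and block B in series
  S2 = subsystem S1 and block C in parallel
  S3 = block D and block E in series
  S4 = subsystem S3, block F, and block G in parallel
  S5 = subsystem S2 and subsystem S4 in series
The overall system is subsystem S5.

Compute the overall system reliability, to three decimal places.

0.975

Series (A and B): 0.81000 × 0.91000 = 0.73710
Parallel ([0.73710] and C): 1 − (1 − 0.73710)(1 − 0.97000) = 0.99211
Series (D and E): 0.74000 × 0.94000 = 0.69560
Parallel ([0.69560], F, and G): 1 − (1 − 0.69560)(1 − 0.77000)(1 − 0.75000) = 0.98250
Series ([0.99211] and [0.98250]): 0.99211 × 0.98250 = 0.975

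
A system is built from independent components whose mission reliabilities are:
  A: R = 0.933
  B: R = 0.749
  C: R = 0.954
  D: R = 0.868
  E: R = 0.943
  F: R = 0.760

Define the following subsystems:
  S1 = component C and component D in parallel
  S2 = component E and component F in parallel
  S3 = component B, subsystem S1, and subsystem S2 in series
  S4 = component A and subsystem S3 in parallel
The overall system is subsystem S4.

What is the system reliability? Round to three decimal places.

0.982

Parallel (C and D): 1 − (1 − 0.95400)(1 − 0.86800) = 0.99393
Parallel (E and F): 1 − (1 − 0.94300)(1 − 0.76000) = 0.98632
Series (B, [0.99393], and [0.98632]): 0.74900 × 0.99393 × 0.98632 = 0.73427
Parallel (A and [0.73427]): 1 − (1 − 0.93300)(1 − 0.73427) = 0.982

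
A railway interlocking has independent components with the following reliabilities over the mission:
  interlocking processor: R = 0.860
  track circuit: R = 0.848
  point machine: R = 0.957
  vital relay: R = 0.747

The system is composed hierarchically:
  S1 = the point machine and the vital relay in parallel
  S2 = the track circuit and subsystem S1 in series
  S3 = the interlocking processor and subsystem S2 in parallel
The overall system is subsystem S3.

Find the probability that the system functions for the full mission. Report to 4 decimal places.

0.9774

Parallel (point machine and vital relay): 1 − (1 − 0.957000)(1 − 0.747000) = 0.989121
Series (track circuit and [0.989121]): 0.848000 × 0.989121 = 0.838775
Parallel (interlocking processor and [0.838775]): 1 − (1 − 0.860000)(1 − 0.838775) = 0.9774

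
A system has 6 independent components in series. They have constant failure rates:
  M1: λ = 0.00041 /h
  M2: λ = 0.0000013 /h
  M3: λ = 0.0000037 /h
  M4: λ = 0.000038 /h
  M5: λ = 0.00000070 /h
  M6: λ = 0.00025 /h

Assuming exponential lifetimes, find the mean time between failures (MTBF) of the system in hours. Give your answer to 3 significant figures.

Series of exponential components: λ_sys = Σ λ_i
λ_sys = 0.00041 + 0.0000013 + 0.0000037 + 0.000038 + 0.00000070 + 0.00025 = 7.0370e-04 /h
MTBF = 1 / λ_sys = 1420 h

1420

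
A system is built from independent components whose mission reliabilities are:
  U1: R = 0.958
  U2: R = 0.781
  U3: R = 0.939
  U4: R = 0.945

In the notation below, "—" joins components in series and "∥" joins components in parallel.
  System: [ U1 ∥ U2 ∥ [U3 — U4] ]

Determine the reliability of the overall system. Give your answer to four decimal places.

0.9990

Series (U3 and U4): 0.939000 × 0.945000 = 0.887355
Parallel (U1, U2, and [0.887355]): 1 − (1 − 0.958000)(1 − 0.781000)(1 − 0.887355) = 0.9990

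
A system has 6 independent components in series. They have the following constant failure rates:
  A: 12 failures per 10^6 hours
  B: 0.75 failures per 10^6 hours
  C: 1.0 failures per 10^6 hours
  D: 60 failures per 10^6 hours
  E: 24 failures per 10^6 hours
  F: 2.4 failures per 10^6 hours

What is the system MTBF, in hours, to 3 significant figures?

Series of exponential components: λ_sys = Σ λ_i
λ_sys = 0.000012 + 0.00000075 + 0.0000010 + 0.000060 + 0.000024 + 0.0000024 = 1.0015e-04 /h
MTBF = 1 / λ_sys = 9990 h

9990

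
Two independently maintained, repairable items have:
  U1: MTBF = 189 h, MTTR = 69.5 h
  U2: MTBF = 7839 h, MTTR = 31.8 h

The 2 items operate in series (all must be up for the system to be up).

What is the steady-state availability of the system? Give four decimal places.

0.7282

A(U1) = MTBF/(MTBF+MTTR) = 189/(189+69.5) = 0.731141
A(U2) = MTBF/(MTBF+MTTR) = 7839/(7839+31.8) = 0.995960
Series availability: 0.731141 × 0.995960 = 0.7282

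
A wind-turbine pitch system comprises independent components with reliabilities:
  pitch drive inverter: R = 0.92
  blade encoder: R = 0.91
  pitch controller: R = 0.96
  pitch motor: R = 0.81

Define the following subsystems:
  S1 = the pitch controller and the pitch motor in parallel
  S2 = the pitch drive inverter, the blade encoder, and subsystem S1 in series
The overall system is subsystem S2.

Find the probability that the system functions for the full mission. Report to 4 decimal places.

Parallel (pitch controller and pitch motor): 1 − (1 − 0.960000)(1 − 0.810000) = 0.992400
Series (pitch drive inverter, blade encoder, and [0.992400]): 0.920000 × 0.910000 × 0.992400 = 0.8308

0.8308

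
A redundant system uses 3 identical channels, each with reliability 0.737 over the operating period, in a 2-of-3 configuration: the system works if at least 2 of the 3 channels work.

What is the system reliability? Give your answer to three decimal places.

0.829

R = Σ_{i=2}^{3} C(3,i) p^i (1−p)^{3−i} with p = 0.737
C(3,2)·0.737^2·0.263^1 = 0.42856
C(3,3)·0.737^3·0.263^0 = 0.40032
Sum = 0.829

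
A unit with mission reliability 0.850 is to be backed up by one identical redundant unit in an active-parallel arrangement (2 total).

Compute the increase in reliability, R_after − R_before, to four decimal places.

0.1275

R_before = 0.850
R_after = 1 − (1 − 0.850)^2 = 0.9775
ΔR = 0.9775 − 0.850 = 0.1275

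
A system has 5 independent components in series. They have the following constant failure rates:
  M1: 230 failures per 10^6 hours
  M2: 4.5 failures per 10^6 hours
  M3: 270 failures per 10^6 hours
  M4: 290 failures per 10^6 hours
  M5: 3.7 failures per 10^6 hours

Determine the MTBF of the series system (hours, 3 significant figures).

1250

Series of exponential components: λ_sys = Σ λ_i
λ_sys = 0.00023 + 0.0000045 + 0.00027 + 0.00029 + 0.0000037 = 7.9820e-04 /h
MTBF = 1 / λ_sys = 1250 h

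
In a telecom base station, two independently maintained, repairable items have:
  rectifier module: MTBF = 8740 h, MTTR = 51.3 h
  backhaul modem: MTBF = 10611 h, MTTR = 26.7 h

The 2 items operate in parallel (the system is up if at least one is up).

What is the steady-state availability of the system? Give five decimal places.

A(rectifier module) = MTBF/(MTBF+MTTR) = 8740/(8740+51.3) = 0.994165
A(backhaul modem) = MTBF/(MTBF+MTTR) = 10611/(10611+26.7) = 0.997490
Parallel availability: 1 − (1 − 0.994165)(1 − 0.997490) = 0.99999

0.99999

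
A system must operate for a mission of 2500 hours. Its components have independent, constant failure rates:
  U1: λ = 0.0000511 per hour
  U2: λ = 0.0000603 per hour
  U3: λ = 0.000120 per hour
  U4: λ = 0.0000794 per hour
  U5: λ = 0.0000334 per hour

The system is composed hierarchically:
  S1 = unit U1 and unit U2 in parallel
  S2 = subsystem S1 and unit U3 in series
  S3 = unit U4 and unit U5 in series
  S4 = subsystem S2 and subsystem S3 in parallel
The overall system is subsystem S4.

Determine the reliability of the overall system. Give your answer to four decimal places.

0.9333

R(U1) = exp(−0.0000511 × 2500) = 0.880073
R(U2) = exp(−0.0000603 × 2500) = 0.860063
R(U3) = exp(−0.000120 × 2500) = 0.740818
R(U4) = exp(−0.0000794 × 2500) = 0.819960
R(U5) = exp(−0.0000334 × 2500) = 0.919891
Parallel (U1 and U2): 1 − (1 − 0.880073)(1 − 0.860063) = 0.983218
Series ([0.983218] and U3): 0.983218 × 0.740818 = 0.728386
Series (U4 and U5): 0.819960 × 0.919891 = 0.754274
Parallel ([0.728386] and [0.754274]): 1 − (1 − 0.728386)(1 − 0.754274) = 0.9333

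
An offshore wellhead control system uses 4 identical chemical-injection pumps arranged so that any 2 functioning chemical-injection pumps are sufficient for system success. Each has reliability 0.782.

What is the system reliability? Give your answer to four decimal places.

R = Σ_{i=2}^{4} C(4,i) p^i (1−p)^{4−i} with p = 0.782
C(4,2)·0.782^2·0.218^2 = 0.174372
C(4,3)·0.782^3·0.218^1 = 0.417001
C(4,4)·0.782^4·0.218^0 = 0.373962
Sum = 0.9653

0.9653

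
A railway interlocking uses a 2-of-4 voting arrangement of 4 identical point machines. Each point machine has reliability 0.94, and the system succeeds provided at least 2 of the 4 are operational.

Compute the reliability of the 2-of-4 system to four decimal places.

R = Σ_{i=2}^{4} C(4,i) p^i (1−p)^{4−i} with p = 0.94
C(4,2)·0.94^2·0.06^2 = 0.019086
C(4,3)·0.94^3·0.06^1 = 0.199340
C(4,4)·0.94^4·0.06^0 = 0.780749
Sum = 0.9992

0.9992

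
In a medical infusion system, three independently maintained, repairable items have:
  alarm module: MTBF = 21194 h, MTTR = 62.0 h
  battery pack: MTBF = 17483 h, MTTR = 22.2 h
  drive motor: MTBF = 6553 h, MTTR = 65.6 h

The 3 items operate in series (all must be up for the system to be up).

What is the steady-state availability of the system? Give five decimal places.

A(alarm module) = MTBF/(MTBF+MTTR) = 21194/(21194+62.0) = 0.997083
A(battery pack) = MTBF/(MTBF+MTTR) = 17483/(17483+22.2) = 0.998732
A(drive motor) = MTBF/(MTBF+MTTR) = 6553/(6553+65.6) = 0.990089
Series availability: 0.997083 × 0.998732 × 0.990089 = 0.98595

0.98595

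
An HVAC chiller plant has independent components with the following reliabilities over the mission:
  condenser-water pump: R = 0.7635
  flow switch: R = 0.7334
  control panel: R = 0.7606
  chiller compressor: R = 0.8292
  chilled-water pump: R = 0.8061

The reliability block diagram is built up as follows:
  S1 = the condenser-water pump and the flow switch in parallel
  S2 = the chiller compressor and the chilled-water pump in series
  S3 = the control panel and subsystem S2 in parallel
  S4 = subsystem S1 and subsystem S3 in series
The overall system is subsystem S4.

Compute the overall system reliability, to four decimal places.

0.8626

Parallel (condenser-water pump and flow switch): 1 − (1 − 0.763500)(1 − 0.733400) = 0.936949
Series (chiller compressor and chilled-water pump): 0.829200 × 0.806100 = 0.668418
Parallel (control panel and [0.668418]): 1 − (1 − 0.760600)(1 − 0.668418) = 0.920619
Series ([0.936949] and [0.920619]): 0.936949 × 0.920619 = 0.8626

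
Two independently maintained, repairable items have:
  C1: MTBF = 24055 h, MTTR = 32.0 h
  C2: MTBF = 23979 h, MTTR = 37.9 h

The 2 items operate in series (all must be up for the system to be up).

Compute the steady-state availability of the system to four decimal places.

A(C1) = MTBF/(MTBF+MTTR) = 24055/(24055+32.0) = 0.998671
A(C2) = MTBF/(MTBF+MTTR) = 23979/(23979+37.9) = 0.998422
Series availability: 0.998671 × 0.998422 = 0.9971

0.9971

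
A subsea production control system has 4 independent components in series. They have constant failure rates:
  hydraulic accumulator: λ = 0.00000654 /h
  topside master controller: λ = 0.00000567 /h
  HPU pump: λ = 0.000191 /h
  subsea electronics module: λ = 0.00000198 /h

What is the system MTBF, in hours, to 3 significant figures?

Series of exponential components: λ_sys = Σ λ_i
λ_sys = 0.00000654 + 0.00000567 + 0.000191 + 0.00000198 = 2.0519e-04 /h
MTBF = 1 / λ_sys = 4870 h

4870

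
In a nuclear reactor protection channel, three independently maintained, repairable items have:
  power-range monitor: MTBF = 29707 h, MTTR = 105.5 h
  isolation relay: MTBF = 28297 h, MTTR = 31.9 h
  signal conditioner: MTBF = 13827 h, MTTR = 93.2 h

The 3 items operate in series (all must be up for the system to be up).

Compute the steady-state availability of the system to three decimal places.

0.989

A(power-range monitor) = MTBF/(MTBF+MTTR) = 29707/(29707+105.5) = 0.996461
A(isolation relay) = MTBF/(MTBF+MTTR) = 28297/(28297+31.9) = 0.998874
A(signal conditioner) = MTBF/(MTBF+MTTR) = 13827/(13827+93.2) = 0.993305
Series availability: 0.996461 × 0.998874 × 0.993305 = 0.989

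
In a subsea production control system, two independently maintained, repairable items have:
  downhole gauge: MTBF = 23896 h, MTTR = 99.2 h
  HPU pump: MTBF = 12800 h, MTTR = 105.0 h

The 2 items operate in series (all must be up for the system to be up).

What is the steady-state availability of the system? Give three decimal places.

0.988

A(downhole gauge) = MTBF/(MTBF+MTTR) = 23896/(23896+99.2) = 0.995866
A(HPU pump) = MTBF/(MTBF+MTTR) = 12800/(12800+105.0) = 0.991864
Series availability: 0.995866 × 0.991864 = 0.988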